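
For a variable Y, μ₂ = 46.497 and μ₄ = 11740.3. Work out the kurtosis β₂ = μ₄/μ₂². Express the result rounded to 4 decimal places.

μ₂² = 46.497² = 2161.97101
μ₄/μ₂² = 11740.3 / 2161.97101 = 5.43037
β₂ ≈ 5.4304

5.4304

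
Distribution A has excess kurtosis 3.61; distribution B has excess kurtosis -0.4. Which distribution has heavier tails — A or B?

Higher excess kurtosis ⇒ heavier tails relative to the normal distribution.
3.61 vs -0.4: the larger is 3.61, so A has heavier tails. (A is leptokurtic — heavier-than-normal tails; the other is platykurtic.)

A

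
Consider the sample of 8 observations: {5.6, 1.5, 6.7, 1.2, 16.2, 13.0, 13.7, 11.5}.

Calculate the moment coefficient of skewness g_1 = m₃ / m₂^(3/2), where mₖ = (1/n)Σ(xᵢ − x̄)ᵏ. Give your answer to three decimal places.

-0.136

x̄ = (5.6 + 1.5 + 6.7 + 1.2 + 16.2 + 13.0 + 13.7 + 11.5) / 8 = 8.6750
deviations (xᵢ − x̄): -3.0750, -7.1750, -1.9750, -7.4750, 7.5250, 4.3250, 5.0250, 2.8250
Σ(xᵢ − x̄)² = 229.2750 ⇒ m₂ = 229.2750/8 = 28.65937
Σ(xᵢ − x̄)³ = -167.3842 ⇒ m₃ = -167.3842/8 = -20.92303
m₂^(3/2) = 28.65937^(1.5) = 153.42639
g_1 = m₃ / m₂^(3/2) = -20.92303 / 153.42639 ≈ -0.136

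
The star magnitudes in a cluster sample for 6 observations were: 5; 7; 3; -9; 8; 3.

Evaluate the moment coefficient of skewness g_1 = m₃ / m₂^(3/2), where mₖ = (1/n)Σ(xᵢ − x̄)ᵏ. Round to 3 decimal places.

x̄ = (5 + 7 + 3 - 9 + 8 + 3) / 6 = 2.8333
deviations (xᵢ − x̄): 2.1667, 4.1667, 0.1667, -11.8333, 5.1667, 0.1667
Σ(xᵢ − x̄)² = 188.8333 ⇒ m₂ = 188.8333/6 = 31.47222
Σ(xᵢ − x̄)³ = -1436.5556 ⇒ m₃ = -1436.5556/6 = -239.42593
m₂^(3/2) = 31.47222^(1.5) = 176.55951
g_1 = m₃ / m₂^(3/2) = -239.42593 / 176.55951 ≈ -1.356

-1.356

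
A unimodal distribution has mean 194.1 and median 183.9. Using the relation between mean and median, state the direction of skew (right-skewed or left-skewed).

mean − median = 194.1 − 183.9 = 10.2
mean > median ⇒ the longer tail is on the right ⇒ right-skewed (positively skewed).

right-skewed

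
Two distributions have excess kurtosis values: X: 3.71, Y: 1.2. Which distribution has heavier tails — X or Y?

Higher excess kurtosis ⇒ heavier tails relative to the normal distribution.
3.71 vs 1.2: the larger is 3.71, so X has heavier tails.

X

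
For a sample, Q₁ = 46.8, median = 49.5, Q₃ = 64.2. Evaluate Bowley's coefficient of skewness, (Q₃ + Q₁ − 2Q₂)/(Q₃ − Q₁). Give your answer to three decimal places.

numerator: Q₃ + Q₁ − 2Q₂ = 64.2 + 46.8 − 2×49.5 = 12.0000
denominator: Q₃ − Q₁ = 64.2 − 46.8 = 17.4000
Bowley skewness = 12.0000 / 17.4000 ≈ 0.690

0.690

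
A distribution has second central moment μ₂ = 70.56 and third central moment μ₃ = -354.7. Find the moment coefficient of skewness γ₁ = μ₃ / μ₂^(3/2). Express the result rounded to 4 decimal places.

-0.5984

σ = √μ₂ = √70.56 = 8.40000
σ³ = μ₂^(3/2) = 592.70400
γ₁ = μ₃/σ³ = -354.7 / 592.70400 ≈ -0.5984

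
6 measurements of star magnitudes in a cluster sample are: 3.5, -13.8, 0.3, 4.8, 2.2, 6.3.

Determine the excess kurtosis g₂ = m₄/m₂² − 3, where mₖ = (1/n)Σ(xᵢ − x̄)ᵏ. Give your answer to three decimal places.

x̄ = 0.5500
Σ(xᵢ − x̄)² = 268.5350 ⇒ m₂ = 44.75583
Σ(xᵢ − x̄)⁴ = 43906.6082 ⇒ m₄ = 7317.76804
m₂² = 2003.08462
g₂ = m₄/m₂² − 3 = 3.65325 − 3 ≈ 0.653

0.653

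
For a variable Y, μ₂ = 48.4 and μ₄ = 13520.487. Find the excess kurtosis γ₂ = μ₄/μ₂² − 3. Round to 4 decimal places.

2.7717

μ₂² = 48.4² = 2342.56000
μ₄/μ₂² = 13520.487 / 2342.56000 = 5.77167
γ₂ = 5.77167 − 3 ≈ 2.7717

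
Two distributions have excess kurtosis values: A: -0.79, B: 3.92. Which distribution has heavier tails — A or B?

Higher excess kurtosis ⇒ heavier tails relative to the normal distribution.
-0.79 vs 3.92: the larger is 3.92, so B has heavier tails. (B is leptokurtic — heavier-than-normal tails; the other is platykurtic.)

B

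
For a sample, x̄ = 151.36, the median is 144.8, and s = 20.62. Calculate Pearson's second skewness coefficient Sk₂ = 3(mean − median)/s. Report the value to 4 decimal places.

0.9544

Sk₂ = 3(151.36 − 144.8) / 20.62 = 3 × 6.5600 / 20.62
    = 19.6800 / 20.62 ≈ 0.9544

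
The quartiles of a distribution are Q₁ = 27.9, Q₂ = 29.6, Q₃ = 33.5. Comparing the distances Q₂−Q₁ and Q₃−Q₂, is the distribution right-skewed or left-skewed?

Q₂ − Q₁ = 1.7;  Q₃ − Q₂ = 3.9
Q₃ − Q₂ > Q₂ − Q₁ ⇒ the upper half is more spread out ⇒ right-skewed.

right-skewed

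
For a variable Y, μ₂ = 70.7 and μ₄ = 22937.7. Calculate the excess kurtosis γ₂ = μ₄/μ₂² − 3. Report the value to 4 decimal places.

1.5889

μ₂² = 70.7² = 4998.49000
μ₄/μ₂² = 22937.7 / 4998.49000 = 4.58893
γ₂ = 4.58893 − 3 ≈ 1.5889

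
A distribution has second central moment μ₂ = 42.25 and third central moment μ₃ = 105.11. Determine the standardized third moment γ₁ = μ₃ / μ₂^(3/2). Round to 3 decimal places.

σ = √μ₂ = √42.25 = 6.50000
σ³ = μ₂^(3/2) = 274.62500
γ₁ = μ₃/σ³ = 105.11 / 274.62500 ≈ 0.383

0.383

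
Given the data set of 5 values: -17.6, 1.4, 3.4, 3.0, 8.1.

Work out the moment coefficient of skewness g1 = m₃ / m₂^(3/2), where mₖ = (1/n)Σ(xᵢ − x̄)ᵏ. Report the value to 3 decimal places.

x̄ = (-17.6 + 1.4 + 3.4 + 3.0 + 8.1) / 5 = -0.3400
deviations (xᵢ − x̄): -17.2600, 1.7400, 3.7400, 3.3400, 8.4400
Σ(xᵢ − x̄)² = 397.3120 ⇒ m₂ = 397.3120/5 = 79.46240
Σ(xᵢ − x̄)³ = -4445.8322 ⇒ m₃ = -4445.8322/5 = -889.16645
m₂^(3/2) = 79.46240^(1.5) = 708.34122
g1 = m₃ / m₂^(3/2) = -889.16645 / 708.34122 ≈ -1.255

-1.255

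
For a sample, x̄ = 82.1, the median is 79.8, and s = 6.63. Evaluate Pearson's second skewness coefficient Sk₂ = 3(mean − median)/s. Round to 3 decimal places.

Sk₂ = 3(82.1 − 79.8) / 6.63 = 3 × 2.3000 / 6.63
    = 6.9000 / 6.63 ≈ 1.041

1.041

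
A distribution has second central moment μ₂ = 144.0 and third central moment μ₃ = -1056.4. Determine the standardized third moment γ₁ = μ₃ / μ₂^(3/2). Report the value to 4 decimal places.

σ = √μ₂ = √144.0 = 12.00000
σ³ = μ₂^(3/2) = 1728.00000
γ₁ = μ₃/σ³ = -1056.4 / 1728.00000 ≈ -0.6113

-0.6113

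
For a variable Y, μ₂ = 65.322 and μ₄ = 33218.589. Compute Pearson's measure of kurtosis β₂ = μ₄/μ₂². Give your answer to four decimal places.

7.7851

μ₂² = 65.322² = 4266.96368
μ₄/μ₂² = 33218.589 / 4266.96368 = 7.78506
β₂ ≈ 7.7851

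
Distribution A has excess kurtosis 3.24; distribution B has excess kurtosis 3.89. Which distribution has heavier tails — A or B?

Higher excess kurtosis ⇒ heavier tails relative to the normal distribution.
3.24 vs 3.89: the larger is 3.89, so B has heavier tails.

B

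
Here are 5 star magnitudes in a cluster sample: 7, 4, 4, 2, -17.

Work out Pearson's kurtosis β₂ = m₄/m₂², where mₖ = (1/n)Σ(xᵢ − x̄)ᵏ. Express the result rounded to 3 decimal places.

3.090

x̄ = 0.0000
Σ(xᵢ − x̄)² = 374.0000 ⇒ m₂ = 74.80000
Σ(xᵢ − x̄)⁴ = 86450.0000 ⇒ m₄ = 17290.00000
m₂² = 5595.04000
β₂ = m₄/m₂² = 17290.00000 / 5595.04000 ≈ 3.090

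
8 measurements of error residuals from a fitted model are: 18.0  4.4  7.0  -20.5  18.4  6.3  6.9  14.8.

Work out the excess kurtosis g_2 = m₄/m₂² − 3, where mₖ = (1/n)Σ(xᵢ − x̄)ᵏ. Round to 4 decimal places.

x̄ = 6.9125
Σ(xᵢ − x̄)² = 1075.2488 ⇒ m₂ = 134.40609
Σ(xᵢ − x̄)⁴ = 601106.8085 ⇒ m₄ = 75138.35106
m₂² = 18064.99804
g_2 = m₄/m₂² − 3 = 4.15933 − 3 ≈ 1.1593

1.1593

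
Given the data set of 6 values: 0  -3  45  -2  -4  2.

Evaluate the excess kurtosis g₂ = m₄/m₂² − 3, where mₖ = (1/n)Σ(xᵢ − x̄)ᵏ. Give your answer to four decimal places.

1.1078

x̄ = 6.3333
Σ(xᵢ − x̄)² = 1817.3333 ⇒ m₂ = 302.88889
Σ(xᵢ − x̄)⁴ = 2261131.1111 ⇒ m₄ = 376855.18519
m₂² = 91741.67901
g₂ = m₄/m₂² − 3 = 4.10779 − 3 ≈ 1.1078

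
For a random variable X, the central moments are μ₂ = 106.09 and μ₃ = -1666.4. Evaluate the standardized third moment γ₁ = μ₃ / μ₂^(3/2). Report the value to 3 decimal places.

-1.525

σ = √μ₂ = √106.09 = 10.30000
σ³ = μ₂^(3/2) = 1092.72700
γ₁ = μ₃/σ³ = -1666.4 / 1092.72700 ≈ -1.525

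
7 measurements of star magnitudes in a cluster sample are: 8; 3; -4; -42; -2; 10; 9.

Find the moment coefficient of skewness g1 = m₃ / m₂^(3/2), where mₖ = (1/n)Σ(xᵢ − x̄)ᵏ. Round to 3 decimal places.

x̄ = (8 + 3 - 4 - 42 - 2 + 10 + 9) / 7 = -2.5714
deviations (xᵢ − x̄): 10.5714, 5.5714, -1.4286, -39.4286, 0.5714, 12.5714, 11.5714
Σ(xᵢ − x̄)² = 1991.7143 ⇒ m₂ = 1991.7143/7 = 284.53061
Σ(xᵢ − x̄)³ = -56408.3265 ⇒ m₃ = -56408.3265/7 = -8058.33236
m₂^(3/2) = 284.53061^(1.5) = 4799.47239
g1 = m₃ / m₂^(3/2) = -8058.33236 / 4799.47239 ≈ -1.679

-1.679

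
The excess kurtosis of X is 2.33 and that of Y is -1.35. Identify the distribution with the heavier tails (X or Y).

X

Higher excess kurtosis ⇒ heavier tails relative to the normal distribution.
2.33 vs -1.35: the larger is 2.33, so X has heavier tails. (X is leptokurtic — heavier-than-normal tails; the other is platykurtic.)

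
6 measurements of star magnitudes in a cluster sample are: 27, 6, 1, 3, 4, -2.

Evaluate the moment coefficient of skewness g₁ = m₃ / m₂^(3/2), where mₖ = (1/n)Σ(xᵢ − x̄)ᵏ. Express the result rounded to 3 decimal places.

1.512

x̄ = (27 + 6 + 1 + 3 + 4 - 2) / 6 = 6.5000
deviations (xᵢ − x̄): 20.5000, -0.5000, -5.5000, -3.5000, -2.5000, -8.5000
Σ(xᵢ − x̄)² = 541.5000 ⇒ m₂ = 541.5000/6 = 90.25000
Σ(xᵢ − x̄)³ = 7776.0000 ⇒ m₃ = 7776.0000/6 = 1296.00000
m₂^(3/2) = 90.25000^(1.5) = 857.37500
g₁ = m₃ / m₂^(3/2) = 1296.00000 / 857.37500 ≈ 1.512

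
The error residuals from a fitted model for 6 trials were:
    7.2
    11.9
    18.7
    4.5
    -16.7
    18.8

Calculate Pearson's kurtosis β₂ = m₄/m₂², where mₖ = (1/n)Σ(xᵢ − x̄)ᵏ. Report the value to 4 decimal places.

2.9604

x̄ = 7.4000
Σ(xᵢ − x̄)² = 867.1600 ⇒ m₂ = 144.52667
Σ(xᵢ − x̄)⁴ = 371015.3860 ⇒ m₄ = 61835.89767
m₂² = 20887.95738
β₂ = m₄/m₂² = 61835.89767 / 20887.95738 ≈ 2.9604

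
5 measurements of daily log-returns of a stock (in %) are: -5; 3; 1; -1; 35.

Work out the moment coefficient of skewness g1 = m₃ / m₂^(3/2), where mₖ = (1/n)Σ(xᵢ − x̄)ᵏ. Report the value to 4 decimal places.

x̄ = (-5 + 3 + 1 - 1 + 35) / 5 = 6.6000
deviations (xᵢ − x̄): -11.6000, -3.6000, -5.6000, -7.6000, 28.4000
Σ(xᵢ − x̄)² = 1043.2000 ⇒ m₂ = 1043.2000/5 = 208.64000
Σ(xᵢ − x̄)³ = 20684.1600 ⇒ m₃ = 20684.1600/5 = 4136.83200
m₂^(3/2) = 208.64000^(1.5) = 3013.67462
g1 = m₃ / m₂^(3/2) = 4136.83200 / 3013.67462 ≈ 1.3727

1.3727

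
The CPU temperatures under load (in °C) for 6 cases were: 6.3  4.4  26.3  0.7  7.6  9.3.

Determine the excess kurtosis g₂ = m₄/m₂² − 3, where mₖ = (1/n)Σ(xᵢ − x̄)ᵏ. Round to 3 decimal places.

x̄ = 9.1000
Σ(xᵢ − x̄)² = 398.6200 ⇒ m₂ = 66.43667
Σ(xᵢ − x̄)⁴ = 93054.5170 ⇒ m₄ = 15509.08617
m₂² = 4413.83068
g₂ = m₄/m₂² − 3 = 3.51375 − 3 ≈ 0.514

0.514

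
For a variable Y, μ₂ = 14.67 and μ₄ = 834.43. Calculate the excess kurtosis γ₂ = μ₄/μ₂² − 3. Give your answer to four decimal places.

μ₂² = 14.67² = 215.20890
μ₄/μ₂² = 834.43 / 215.20890 = 3.87730
γ₂ = 3.87730 − 3 ≈ 0.8773

0.8773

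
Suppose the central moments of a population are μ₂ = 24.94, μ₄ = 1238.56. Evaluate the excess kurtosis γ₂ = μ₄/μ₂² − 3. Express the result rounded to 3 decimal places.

μ₂² = 24.94² = 622.00360
μ₄/μ₂² = 1238.56 / 622.00360 = 1.99124
γ₂ = 1.99124 − 3 ≈ -1.009

-1.009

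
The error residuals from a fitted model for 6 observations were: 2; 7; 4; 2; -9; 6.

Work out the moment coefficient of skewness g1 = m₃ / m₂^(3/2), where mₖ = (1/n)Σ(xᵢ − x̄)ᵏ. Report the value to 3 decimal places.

x̄ = (2 + 7 + 4 + 2 - 9 + 6) / 6 = 2.0000
deviations (xᵢ − x̄): 0.0000, 5.0000, 2.0000, 0.0000, -11.0000, 4.0000
Σ(xᵢ − x̄)² = 166.0000 ⇒ m₂ = 166.0000/6 = 27.66667
Σ(xᵢ − x̄)³ = -1134.0000 ⇒ m₃ = -1134.0000/6 = -189.00000
m₂^(3/2) = 27.66667^(1.5) = 145.52421
g1 = m₃ / m₂^(3/2) = -189.00000 / 145.52421 ≈ -1.299

-1.299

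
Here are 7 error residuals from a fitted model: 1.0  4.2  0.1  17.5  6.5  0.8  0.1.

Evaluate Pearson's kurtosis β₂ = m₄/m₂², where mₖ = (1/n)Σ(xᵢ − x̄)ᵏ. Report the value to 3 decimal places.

x̄ = 4.3143
Σ(xᵢ − x̄)² = 237.5086 ⇒ m₂ = 33.92980
Σ(xᵢ − x̄)⁴ = 31155.2235 ⇒ m₄ = 4450.74622
m₂² = 1151.23105
β₂ = m₄/m₂² = 4450.74622 / 1151.23105 ≈ 3.866

3.866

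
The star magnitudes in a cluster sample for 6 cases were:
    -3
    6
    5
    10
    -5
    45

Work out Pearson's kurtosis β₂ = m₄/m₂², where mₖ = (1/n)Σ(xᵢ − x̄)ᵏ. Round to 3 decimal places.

3.555

x̄ = 9.6667
Σ(xᵢ − x̄)² = 1659.3333 ⇒ m₂ = 276.55556
Σ(xᵢ − x̄)⁴ = 1631283.7778 ⇒ m₄ = 271880.62963
m₂² = 76482.97531
β₂ = m₄/m₂² = 271880.62963 / 76482.97531 ≈ 3.555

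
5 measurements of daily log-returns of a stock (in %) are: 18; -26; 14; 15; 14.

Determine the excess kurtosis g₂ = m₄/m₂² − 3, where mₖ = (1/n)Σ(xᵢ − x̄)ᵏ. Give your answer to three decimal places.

0.213

x̄ = 7.0000
Σ(xᵢ − x̄)² = 1372.0000 ⇒ m₂ = 274.40000
Σ(xᵢ − x̄)⁴ = 1209460.0000 ⇒ m₄ = 241892.00000
m₂² = 75295.36000
g₂ = m₄/m₂² − 3 = 3.21258 − 3 ≈ 0.213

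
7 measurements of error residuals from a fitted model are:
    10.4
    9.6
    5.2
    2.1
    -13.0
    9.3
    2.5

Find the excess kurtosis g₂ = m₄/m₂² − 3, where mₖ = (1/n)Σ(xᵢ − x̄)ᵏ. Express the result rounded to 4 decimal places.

x̄ = 3.7286
Σ(xᵢ − x̄)² = 396.1943 ⇒ m₂ = 56.59918
Σ(xᵢ − x̄)⁴ = 82460.2063 ⇒ m₄ = 11780.02948
m₂² = 3203.46759
g₂ = m₄/m₂² − 3 = 3.67727 − 3 ≈ 0.6773

0.6773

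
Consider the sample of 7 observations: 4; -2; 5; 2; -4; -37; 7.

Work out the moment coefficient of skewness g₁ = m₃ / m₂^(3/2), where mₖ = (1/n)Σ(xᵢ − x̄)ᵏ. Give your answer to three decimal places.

-1.776

x̄ = (4 - 2 + 5 + 2 - 4 - 37 + 7) / 7 = -3.5714
deviations (xᵢ − x̄): 7.5714, 1.5714, 8.5714, 5.5714, -0.4286, -33.4286, 10.5714
Σ(xᵢ − x̄)² = 1393.7143 ⇒ m₂ = 1393.7143/7 = 199.10204
Σ(xᵢ − x̄)³ = -34933.4694 ⇒ m₃ = -34933.4694/7 = -4990.49563
m₂^(3/2) = 199.10204^(1.5) = 2809.39993
g₁ = m₃ / m₂^(3/2) = -4990.49563 / 2809.39993 ≈ -1.776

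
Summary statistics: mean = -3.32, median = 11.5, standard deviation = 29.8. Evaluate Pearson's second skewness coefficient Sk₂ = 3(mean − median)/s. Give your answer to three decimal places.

Sk₂ = 3(-3.32 − 11.5) / 29.8 = 3 × -14.8200 / 29.8
    = -44.4600 / 29.8 ≈ -1.492

-1.492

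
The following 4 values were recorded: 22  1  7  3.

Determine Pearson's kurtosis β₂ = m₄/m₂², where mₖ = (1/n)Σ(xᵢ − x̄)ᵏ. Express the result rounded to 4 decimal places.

x̄ = 8.2500
Σ(xᵢ − x̄)² = 270.7500 ⇒ m₂ = 67.68750
Σ(xᵢ − x̄)⁴ = 39269.5781 ⇒ m₄ = 9817.39453
m₂² = 4581.59766
β₂ = m₄/m₂² = 9817.39453 / 4581.59766 ≈ 2.1428

2.1428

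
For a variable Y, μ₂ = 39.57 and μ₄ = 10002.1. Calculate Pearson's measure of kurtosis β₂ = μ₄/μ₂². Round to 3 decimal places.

μ₂² = 39.57² = 1565.78490
μ₄/μ₂² = 10002.1 / 1565.78490 = 6.38791
β₂ ≈ 6.388

6.388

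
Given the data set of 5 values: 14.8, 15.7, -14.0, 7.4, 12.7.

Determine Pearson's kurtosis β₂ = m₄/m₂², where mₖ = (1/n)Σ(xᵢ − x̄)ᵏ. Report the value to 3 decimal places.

x̄ = 7.3200
Σ(xᵢ − x̄)² = 609.6680 ⇒ m₂ = 121.93360
Σ(xᵢ − x̄)⁴ = 215508.4853 ⇒ m₄ = 43101.69707
m₂² = 14867.80281
β₂ = m₄/m₂² = 43101.69707 / 14867.80281 ≈ 2.899

2.899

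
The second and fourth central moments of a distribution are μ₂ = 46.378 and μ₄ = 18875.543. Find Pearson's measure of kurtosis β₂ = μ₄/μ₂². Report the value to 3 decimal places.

μ₂² = 46.378² = 2150.91888
μ₄/μ₂² = 18875.543 / 2150.91888 = 8.77557
β₂ ≈ 8.776

8.776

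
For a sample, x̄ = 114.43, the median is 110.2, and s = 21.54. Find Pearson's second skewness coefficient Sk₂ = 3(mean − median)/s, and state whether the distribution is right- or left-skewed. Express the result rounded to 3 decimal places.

0.589, right-skewed

Sk₂ = 3(114.43 − 110.2) / 21.54 = 3 × 4.2300 / 21.54
    = 12.6900 / 21.54 ≈ 0.589
Sk₂ > 0 ⇒ mean > median ⇒ right-skewed (positive skew).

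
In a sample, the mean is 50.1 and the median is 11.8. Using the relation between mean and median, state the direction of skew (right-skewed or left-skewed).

right-skewed

mean − median = 50.1 − 11.8 = 38.3
mean > median ⇒ the longer tail is on the right ⇒ right-skewed (positively skewed).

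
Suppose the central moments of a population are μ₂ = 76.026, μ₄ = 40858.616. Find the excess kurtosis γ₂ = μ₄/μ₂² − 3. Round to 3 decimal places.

μ₂² = 76.026² = 5779.95268
μ₄/μ₂² = 40858.616 / 5779.95268 = 7.06902
γ₂ = 7.06902 − 3 ≈ 4.069

4.069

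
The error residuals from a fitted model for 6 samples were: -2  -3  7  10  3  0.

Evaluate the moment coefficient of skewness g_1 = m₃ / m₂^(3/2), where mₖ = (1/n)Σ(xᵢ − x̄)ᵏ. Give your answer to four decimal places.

x̄ = (-2 - 3 + 7 + 10 + 3 + 0) / 6 = 2.5000
deviations (xᵢ − x̄): -4.5000, -5.5000, 4.5000, 7.5000, 0.5000, -2.5000
Σ(xᵢ − x̄)² = 133.5000 ⇒ m₂ = 133.5000/6 = 22.25000
Σ(xᵢ − x̄)³ = 240.0000 ⇒ m₃ = 240.0000/6 = 40.00000
m₂^(3/2) = 22.25000^(1.5) = 104.95304
g_1 = m₃ / m₂^(3/2) = 40.00000 / 104.95304 ≈ 0.3811

0.3811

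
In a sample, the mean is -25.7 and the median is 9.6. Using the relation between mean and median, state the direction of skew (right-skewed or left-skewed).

left-skewed

mean − median = -25.7 − 9.6 = -35.3
mean < median ⇒ the longer tail is on the left ⇒ left-skewed (negatively skewed).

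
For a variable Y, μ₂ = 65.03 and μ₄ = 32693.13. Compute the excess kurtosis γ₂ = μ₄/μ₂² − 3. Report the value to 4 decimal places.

μ₂² = 65.03² = 4228.90090
μ₄/μ₂² = 32693.13 / 4228.90090 = 7.73088
γ₂ = 7.73088 − 3 ≈ 4.7309

4.7309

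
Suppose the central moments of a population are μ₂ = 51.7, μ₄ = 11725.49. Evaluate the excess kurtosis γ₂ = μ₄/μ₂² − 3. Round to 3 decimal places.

μ₂² = 51.7² = 2672.89000
μ₄/μ₂² = 11725.49 / 2672.89000 = 4.38682
γ₂ = 4.38682 − 3 ≈ 1.387

1.387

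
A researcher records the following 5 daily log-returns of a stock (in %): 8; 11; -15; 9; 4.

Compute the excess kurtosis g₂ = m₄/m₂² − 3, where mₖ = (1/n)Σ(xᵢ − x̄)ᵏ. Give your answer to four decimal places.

x̄ = 3.4000
Σ(xᵢ − x̄)² = 449.2000 ⇒ m₂ = 89.84000
Σ(xᵢ − x̄)⁴ = 119390.4160 ⇒ m₄ = 23878.08320
m₂² = 8071.22560
g₂ = m₄/m₂² − 3 = 2.95842 − 3 ≈ -0.0416

-0.0416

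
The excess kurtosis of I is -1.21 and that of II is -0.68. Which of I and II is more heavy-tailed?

Higher excess kurtosis ⇒ heavier tails relative to the normal distribution.
-1.21 vs -0.68: the larger is -0.68, so II has heavier tails.

II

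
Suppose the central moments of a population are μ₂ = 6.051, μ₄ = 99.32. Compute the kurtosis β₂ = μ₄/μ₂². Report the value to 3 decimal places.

2.713

μ₂² = 6.051² = 36.61460
μ₄/μ₂² = 99.32 / 36.61460 = 2.71258
β₂ ≈ 2.713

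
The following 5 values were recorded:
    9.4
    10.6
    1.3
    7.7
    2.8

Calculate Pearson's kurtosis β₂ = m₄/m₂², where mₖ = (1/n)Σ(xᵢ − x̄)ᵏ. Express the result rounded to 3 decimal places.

1.356

x̄ = 6.3600
Σ(xᵢ − x̄)² = 67.2920 ⇒ m₂ = 13.45840
Σ(xᵢ − x̄)⁴ = 1227.9899 ⇒ m₄ = 245.59798
m₂² = 181.12853
β₂ = m₄/m₂² = 245.59798 / 181.12853 ≈ 1.356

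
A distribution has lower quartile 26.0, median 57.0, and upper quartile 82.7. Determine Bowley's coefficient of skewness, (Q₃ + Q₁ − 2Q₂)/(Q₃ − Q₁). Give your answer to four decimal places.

-0.0935

numerator: Q₃ + Q₁ − 2Q₂ = 82.7 + 26.0 − 2×57.0 = -5.3000
denominator: Q₃ − Q₁ = 82.7 − 26.0 = 56.7000
Bowley skewness = -5.3000 / 56.7000 ≈ -0.0935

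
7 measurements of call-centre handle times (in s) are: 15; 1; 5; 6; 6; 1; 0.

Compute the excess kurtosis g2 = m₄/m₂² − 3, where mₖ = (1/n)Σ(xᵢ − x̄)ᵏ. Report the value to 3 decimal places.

x̄ = 4.8571
Σ(xᵢ − x̄)² = 158.8571 ⇒ m₂ = 22.69388
Σ(xᵢ − x̄)⁴ = 11586.4606 ⇒ m₄ = 1655.20866
m₂² = 515.01208
g2 = m₄/m₂² − 3 = 3.21392 − 3 ≈ 0.214

0.214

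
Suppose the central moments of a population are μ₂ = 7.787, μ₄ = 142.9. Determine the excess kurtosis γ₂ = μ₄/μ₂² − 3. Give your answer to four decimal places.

μ₂² = 7.787² = 60.63737
μ₄/μ₂² = 142.9 / 60.63737 = 2.35663
γ₂ = 2.35663 − 3 ≈ -0.6434

-0.6434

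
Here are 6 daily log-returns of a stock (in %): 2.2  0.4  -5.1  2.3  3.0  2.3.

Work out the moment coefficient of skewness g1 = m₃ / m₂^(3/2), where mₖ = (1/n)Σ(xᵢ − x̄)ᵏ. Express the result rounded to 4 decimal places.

-1.4969

x̄ = (2.2 + 0.4 - 5.1 + 2.3 + 3.0 + 2.3) / 6 = 0.8500
deviations (xᵢ − x̄): 1.3500, -0.4500, -5.9500, 1.4500, 2.1500, 1.4500
Σ(xᵢ − x̄)² = 46.2550 ⇒ m₂ = 46.2550/6 = 7.70917
Σ(xᵢ − x̄)³ = -192.2400 ⇒ m₃ = -192.2400/6 = -32.04000
m₂^(3/2) = 7.70917^(1.5) = 21.40480
g1 = m₃ / m₂^(3/2) = -32.04000 / 21.40480 ≈ -1.4969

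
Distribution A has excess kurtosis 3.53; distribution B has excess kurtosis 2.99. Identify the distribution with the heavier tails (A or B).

A

Higher excess kurtosis ⇒ heavier tails relative to the normal distribution.
3.53 vs 2.99: the larger is 3.53, so A has heavier tails.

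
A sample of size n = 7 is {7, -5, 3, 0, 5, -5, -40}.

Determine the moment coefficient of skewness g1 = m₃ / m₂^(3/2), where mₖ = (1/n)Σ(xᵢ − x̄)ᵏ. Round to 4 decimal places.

x̄ = (7 - 5 + 3 + 0 + 5 - 5 - 40) / 7 = -5.0000
deviations (xᵢ − x̄): 12.0000, 0.0000, 8.0000, 5.0000, 10.0000, 0.0000, -35.0000
Σ(xᵢ − x̄)² = 1558.0000 ⇒ m₂ = 1558.0000/7 = 222.57143
Σ(xᵢ − x̄)³ = -39510.0000 ⇒ m₃ = -39510.0000/7 = -5644.28571
m₂^(3/2) = 222.57143^(1.5) = 3320.50486
g1 = m₃ / m₂^(3/2) = -5644.28571 / 3320.50486 ≈ -1.6998

-1.6998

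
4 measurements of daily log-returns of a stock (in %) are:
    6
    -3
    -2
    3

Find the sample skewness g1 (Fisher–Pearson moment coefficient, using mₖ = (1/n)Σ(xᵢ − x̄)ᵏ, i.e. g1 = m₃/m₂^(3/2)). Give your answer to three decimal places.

x̄ = (6 - 3 - 2 + 3) / 4 = 1.0000
deviations (xᵢ − x̄): 5.0000, -4.0000, -3.0000, 2.0000
Σ(xᵢ − x̄)² = 54.0000 ⇒ m₂ = 54.0000/4 = 13.50000
Σ(xᵢ − x̄)³ = 42.0000 ⇒ m₃ = 42.0000/4 = 10.50000
m₂^(3/2) = 13.50000^(1.5) = 49.60217
g1 = m₃ / m₂^(3/2) = 10.50000 / 49.60217 ≈ 0.212

0.212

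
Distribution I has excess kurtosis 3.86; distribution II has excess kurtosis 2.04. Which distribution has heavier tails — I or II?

I

Higher excess kurtosis ⇒ heavier tails relative to the normal distribution.
3.86 vs 2.04: the larger is 3.86, so I has heavier tails.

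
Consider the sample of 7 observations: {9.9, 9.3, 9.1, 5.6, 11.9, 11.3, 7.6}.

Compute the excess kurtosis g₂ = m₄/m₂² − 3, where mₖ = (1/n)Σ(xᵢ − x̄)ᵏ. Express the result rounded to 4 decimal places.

-0.7099

x̄ = 9.2429
Σ(xᵢ − x̄)² = 27.7171 ⇒ m₂ = 3.95959
Σ(xᵢ − x̄)⁴ = 251.3329 ⇒ m₄ = 35.90471
m₂² = 15.67837
g₂ = m₄/m₂² − 3 = 2.29008 − 3 ≈ -0.7099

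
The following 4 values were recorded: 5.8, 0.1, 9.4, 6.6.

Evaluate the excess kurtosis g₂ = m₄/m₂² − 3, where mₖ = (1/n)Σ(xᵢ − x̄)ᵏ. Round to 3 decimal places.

-0.941

x̄ = 5.4750
Σ(xᵢ − x̄)² = 45.6675 ⇒ m₂ = 11.41688
Σ(xᵢ − x̄)⁴ = 1073.6145 ⇒ m₄ = 268.40361
m₂² = 130.34503
g₂ = m₄/m₂² − 3 = 2.05918 − 3 ≈ -0.941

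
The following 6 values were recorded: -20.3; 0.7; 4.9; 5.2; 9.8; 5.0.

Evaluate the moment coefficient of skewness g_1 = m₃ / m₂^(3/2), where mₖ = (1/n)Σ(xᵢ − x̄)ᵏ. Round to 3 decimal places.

-1.505

x̄ = (-20.3 + 0.7 + 4.9 + 5.2 + 9.8 + 5.0) / 6 = 0.8833
deviations (xᵢ − x̄): -21.1833, -0.1833, 4.0167, 4.3167, 8.9167, 4.1167
Σ(xᵢ − x̄)² = 579.9883 ⇒ m₂ = 579.9883/6 = 96.66472
Σ(xᵢ − x̄)³ = -8581.7396 ⇒ m₃ = -8581.7396/6 = -1430.28993
m₂^(3/2) = 96.66472^(1.5) = 950.39033
g_1 = m₃ / m₂^(3/2) = -1430.28993 / 950.39033 ≈ -1.505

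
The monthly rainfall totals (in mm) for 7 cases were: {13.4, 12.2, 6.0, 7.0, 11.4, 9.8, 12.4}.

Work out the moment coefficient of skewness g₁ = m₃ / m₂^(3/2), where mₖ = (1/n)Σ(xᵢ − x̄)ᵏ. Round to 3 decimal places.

x̄ = (13.4 + 12.2 + 6.0 + 7.0 + 11.4 + 9.8 + 12.4) / 7 = 10.3143
deviations (xᵢ − x̄): 3.0857, 1.8857, -4.3143, -3.3143, 1.0857, -0.5143, 2.0857
Σ(xᵢ − x̄)² = 48.4686 ⇒ m₂ = 48.4686/7 = 6.92408
Σ(xᵢ − x̄)³ = -70.4042 ⇒ m₃ = -70.4042/7 = -10.05775
m₂^(3/2) = 6.92408^(1.5) = 18.21979
g₁ = m₃ / m₂^(3/2) = -10.05775 / 18.21979 ≈ -0.552

-0.552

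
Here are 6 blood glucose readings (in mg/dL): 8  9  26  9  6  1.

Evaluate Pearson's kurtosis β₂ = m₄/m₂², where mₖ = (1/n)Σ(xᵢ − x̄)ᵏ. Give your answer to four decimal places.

x̄ = 9.8333
Σ(xᵢ − x̄)² = 358.8333 ⇒ m₂ = 59.80556
Σ(xᵢ − x̄)⁴ = 74626.1528 ⇒ m₄ = 12437.69213
m₂² = 3576.70448
β₂ = m₄/m₂² = 12437.69213 / 3576.70448 ≈ 3.4774

3.4774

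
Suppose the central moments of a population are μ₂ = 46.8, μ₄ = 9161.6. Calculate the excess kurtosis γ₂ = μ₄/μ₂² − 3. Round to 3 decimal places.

1.183

μ₂² = 46.8² = 2190.24000
μ₄/μ₂² = 9161.6 / 2190.24000 = 4.18292
γ₂ = 4.18292 − 3 ≈ 1.183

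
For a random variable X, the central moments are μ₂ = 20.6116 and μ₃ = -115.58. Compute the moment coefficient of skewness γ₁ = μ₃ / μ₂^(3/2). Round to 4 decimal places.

σ = √μ₂ = √20.6116 = 4.54000
σ³ = μ₂^(3/2) = 93.57666
γ₁ = μ₃/σ³ = -115.58 / 93.57666 ≈ -1.2351

-1.2351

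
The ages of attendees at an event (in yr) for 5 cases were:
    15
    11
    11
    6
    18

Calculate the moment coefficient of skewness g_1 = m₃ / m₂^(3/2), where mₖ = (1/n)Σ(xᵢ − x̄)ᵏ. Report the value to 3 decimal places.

x̄ = (15 + 11 + 11 + 6 + 18) / 5 = 12.2000
deviations (xᵢ − x̄): 2.8000, -1.2000, -1.2000, -6.2000, 5.8000
Σ(xᵢ − x̄)² = 82.8000 ⇒ m₂ = 82.8000/5 = 16.56000
Σ(xᵢ − x̄)³ = -24.7200 ⇒ m₃ = -24.7200/5 = -4.94400
m₂^(3/2) = 16.56000^(1.5) = 67.38923
g_1 = m₃ / m₂^(3/2) = -4.94400 / 67.38923 ≈ -0.073

-0.073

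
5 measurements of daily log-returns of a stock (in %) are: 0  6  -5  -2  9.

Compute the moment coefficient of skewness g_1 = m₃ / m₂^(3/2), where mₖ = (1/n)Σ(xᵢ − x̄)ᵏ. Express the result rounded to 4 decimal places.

x̄ = (0 + 6 - 5 - 2 + 9) / 5 = 1.6000
deviations (xᵢ − x̄): -1.6000, 4.4000, -6.6000, -3.6000, 7.4000
Σ(xᵢ − x̄)² = 133.2000 ⇒ m₂ = 133.2000/5 = 26.64000
Σ(xᵢ − x̄)³ = 152.1600 ⇒ m₃ = 152.1600/5 = 30.43200
m₂^(3/2) = 26.64000^(1.5) = 137.49957
g_1 = m₃ / m₂^(3/2) = 30.43200 / 137.49957 ≈ 0.2213

0.2213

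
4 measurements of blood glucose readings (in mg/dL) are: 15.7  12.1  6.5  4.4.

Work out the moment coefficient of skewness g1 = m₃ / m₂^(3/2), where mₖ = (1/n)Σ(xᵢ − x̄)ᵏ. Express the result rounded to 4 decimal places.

x̄ = (15.7 + 12.1 + 6.5 + 4.4) / 4 = 9.6750
deviations (xᵢ − x̄): 6.0250, 2.4250, -3.1750, -5.2750
Σ(xᵢ − x̄)² = 80.0875 ⇒ m₂ = 80.0875/4 = 20.02187
Σ(xᵢ − x̄)³ = 54.1856 ⇒ m₃ = 54.1856/4 = 13.54641
m₂^(3/2) = 20.02187^(1.5) = 89.58950
g1 = m₃ / m₂^(3/2) = 13.54641 / 89.58950 ≈ 0.1512

0.1512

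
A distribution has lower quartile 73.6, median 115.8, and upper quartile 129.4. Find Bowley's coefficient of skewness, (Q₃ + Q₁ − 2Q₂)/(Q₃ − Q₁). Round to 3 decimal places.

-0.513

numerator: Q₃ + Q₁ − 2Q₂ = 129.4 + 73.6 − 2×115.8 = -28.6000
denominator: Q₃ − Q₁ = 129.4 − 73.6 = 55.8000
Bowley skewness = -28.6000 / 55.8000 ≈ -0.513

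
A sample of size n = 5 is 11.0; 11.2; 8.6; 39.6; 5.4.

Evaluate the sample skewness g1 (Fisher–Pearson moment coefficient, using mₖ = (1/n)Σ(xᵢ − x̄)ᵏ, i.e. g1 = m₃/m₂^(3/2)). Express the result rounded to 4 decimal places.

1.3907

x̄ = (11.0 + 11.2 + 8.6 + 39.6 + 5.4) / 5 = 15.1600
deviations (xᵢ − x̄): -4.1600, -3.9600, -6.5600, 24.4400, -9.7600
Σ(xᵢ − x̄)² = 768.5920 ⇒ m₂ = 768.5920/5 = 153.71840
Σ(xᵢ − x̄)³ = 13252.2394 ⇒ m₃ = 13252.2394/5 = 2650.44787
m₂^(3/2) = 153.71840^(1.5) = 1905.85029
g1 = m₃ / m₂^(3/2) = 2650.44787 / 1905.85029 ≈ 1.3907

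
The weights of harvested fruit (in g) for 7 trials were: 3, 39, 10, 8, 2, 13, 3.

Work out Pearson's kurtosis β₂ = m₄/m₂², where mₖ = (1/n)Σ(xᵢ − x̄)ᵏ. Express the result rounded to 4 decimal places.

x̄ = 11.1429
Σ(xᵢ − x̄)² = 1006.8571 ⇒ m₂ = 143.83673
Σ(xᵢ − x̄)⁴ = 618099.4402 ⇒ m₄ = 88299.92003
m₂² = 20689.00625
β₂ = m₄/m₂² = 88299.92003 / 20689.00625 ≈ 4.2680

4.2680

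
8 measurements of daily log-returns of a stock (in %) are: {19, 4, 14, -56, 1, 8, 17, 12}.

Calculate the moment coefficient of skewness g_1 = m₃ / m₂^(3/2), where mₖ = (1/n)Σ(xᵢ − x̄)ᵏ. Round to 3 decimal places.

x̄ = (19 + 4 + 14 - 56 + 1 + 8 + 17 + 12) / 8 = 2.3750
deviations (xᵢ − x̄): 16.6250, 1.6250, 11.6250, -58.3750, -1.3750, 5.6250, 14.6250, 9.6250
Σ(xᵢ − x̄)² = 4161.8750 ⇒ m₂ = 4161.8750/8 = 520.23438
Σ(xᵢ − x̄)³ = -188555.5313 ⇒ m₃ = -188555.5313/8 = -23569.44141
m₂^(3/2) = 520.23438^(1.5) = 11865.84218
g_1 = m₃ / m₂^(3/2) = -23569.44141 / 11865.84218 ≈ -1.986

-1.986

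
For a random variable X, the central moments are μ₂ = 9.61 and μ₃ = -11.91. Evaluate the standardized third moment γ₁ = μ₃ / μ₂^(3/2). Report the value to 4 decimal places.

-0.3998

σ = √μ₂ = √9.61 = 3.10000
σ³ = μ₂^(3/2) = 29.79100
γ₁ = μ₃/σ³ = -11.91 / 29.79100 ≈ -0.3998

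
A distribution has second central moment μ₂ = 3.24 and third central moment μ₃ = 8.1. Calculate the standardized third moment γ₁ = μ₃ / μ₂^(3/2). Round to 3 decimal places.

1.389

σ = √μ₂ = √3.24 = 1.80000
σ³ = μ₂^(3/2) = 5.83200
γ₁ = μ₃/σ³ = 8.1 / 5.83200 ≈ 1.389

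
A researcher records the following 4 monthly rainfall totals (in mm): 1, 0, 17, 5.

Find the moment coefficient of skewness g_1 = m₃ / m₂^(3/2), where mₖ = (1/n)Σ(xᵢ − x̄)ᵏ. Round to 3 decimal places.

x̄ = (1 + 0 + 17 + 5) / 4 = 5.7500
deviations (xᵢ − x̄): -4.7500, -5.7500, 11.2500, -0.7500
Σ(xᵢ − x̄)² = 182.7500 ⇒ m₂ = 182.7500/4 = 45.68750
Σ(xᵢ − x̄)³ = 1126.1250 ⇒ m₃ = 1126.1250/4 = 281.53125
m₂^(3/2) = 45.68750^(1.5) = 308.81337
g_1 = m₃ / m₂^(3/2) = 281.53125 / 308.81337 ≈ 0.912

0.912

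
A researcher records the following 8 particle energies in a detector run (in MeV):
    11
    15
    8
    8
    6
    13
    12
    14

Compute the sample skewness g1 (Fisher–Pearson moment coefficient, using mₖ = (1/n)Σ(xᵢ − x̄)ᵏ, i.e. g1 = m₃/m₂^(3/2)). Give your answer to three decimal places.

-0.235

x̄ = (11 + 15 + 8 + 8 + 6 + 13 + 12 + 14) / 8 = 10.8750
deviations (xᵢ − x̄): 0.1250, 4.1250, -2.8750, -2.8750, -4.8750, 2.1250, 1.1250, 3.1250
Σ(xᵢ − x̄)² = 72.8750 ⇒ m₂ = 72.8750/8 = 9.10938
Σ(xᵢ − x̄)³ = -51.6563 ⇒ m₃ = -51.6563/8 = -6.45703
m₂^(3/2) = 9.10938^(1.5) = 27.49368
g1 = m₃ / m₂^(3/2) = -6.45703 / 27.49368 ≈ -0.235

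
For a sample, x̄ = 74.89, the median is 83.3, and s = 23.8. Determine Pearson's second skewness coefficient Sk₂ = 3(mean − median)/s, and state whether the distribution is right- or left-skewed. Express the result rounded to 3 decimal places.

-1.060, left-skewed

Sk₂ = 3(74.89 − 83.3) / 23.8 = 3 × -8.4100 / 23.8
    = -25.2300 / 23.8 ≈ -1.060
Sk₂ < 0 ⇒ mean < median ⇒ left-skewed (negative skew).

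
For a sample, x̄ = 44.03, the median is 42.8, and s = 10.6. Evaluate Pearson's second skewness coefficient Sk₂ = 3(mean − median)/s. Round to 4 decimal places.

Sk₂ = 3(44.03 − 42.8) / 10.6 = 3 × 1.2300 / 10.6
    = 3.6900 / 10.6 ≈ 0.3481

0.3481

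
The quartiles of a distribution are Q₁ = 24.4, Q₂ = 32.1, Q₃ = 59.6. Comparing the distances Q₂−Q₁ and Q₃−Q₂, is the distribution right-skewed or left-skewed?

Q₂ − Q₁ = 7.7;  Q₃ − Q₂ = 27.5
Q₃ − Q₂ > Q₂ − Q₁ ⇒ the upper half is more spread out ⇒ right-skewed.

right-skewed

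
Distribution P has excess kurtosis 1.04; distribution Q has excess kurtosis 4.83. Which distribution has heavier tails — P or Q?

Q

Higher excess kurtosis ⇒ heavier tails relative to the normal distribution.
1.04 vs 4.83: the larger is 4.83, so Q has heavier tails.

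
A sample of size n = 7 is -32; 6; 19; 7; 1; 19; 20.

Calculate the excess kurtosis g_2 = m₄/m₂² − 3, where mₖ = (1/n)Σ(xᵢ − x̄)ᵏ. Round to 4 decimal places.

x̄ = 5.7143
Σ(xᵢ − x̄)² = 2003.4286 ⇒ m₂ = 286.20408
Σ(xᵢ − x̄)⁴ = 2127586.5539 ⇒ m₄ = 303940.93628
m₂² = 81912.77634
g_2 = m₄/m₂² − 3 = 3.71054 − 3 ≈ 0.7105

0.7105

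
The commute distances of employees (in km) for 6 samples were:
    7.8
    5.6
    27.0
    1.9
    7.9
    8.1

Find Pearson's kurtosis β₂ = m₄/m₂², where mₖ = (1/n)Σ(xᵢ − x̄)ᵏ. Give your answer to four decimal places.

3.7496

x̄ = 9.7167
Σ(xᵢ − x̄)² = 386.3483 ⇒ m₂ = 64.39139
Σ(xᵢ − x̄)⁴ = 93281.4825 ⇒ m₄ = 15546.91376
m₂² = 4146.25096
β₂ = m₄/m₂² = 15546.91376 / 4146.25096 ≈ 3.7496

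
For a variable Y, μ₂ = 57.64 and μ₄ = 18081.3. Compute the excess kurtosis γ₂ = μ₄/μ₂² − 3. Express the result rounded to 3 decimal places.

μ₂² = 57.64² = 3322.36960
μ₄/μ₂² = 18081.3 / 3322.36960 = 5.44229
γ₂ = 5.44229 − 3 ≈ 2.442

2.442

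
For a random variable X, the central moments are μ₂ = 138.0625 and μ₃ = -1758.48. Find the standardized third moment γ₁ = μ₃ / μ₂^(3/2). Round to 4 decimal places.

σ = √μ₂ = √138.0625 = 11.75000
σ³ = μ₂^(3/2) = 1622.23438
γ₁ = μ₃/σ³ = -1758.48 / 1622.23438 ≈ -1.0840

-1.0840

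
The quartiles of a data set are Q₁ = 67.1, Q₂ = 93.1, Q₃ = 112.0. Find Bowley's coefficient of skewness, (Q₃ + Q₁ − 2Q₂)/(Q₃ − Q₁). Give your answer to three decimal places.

-0.158

numerator: Q₃ + Q₁ − 2Q₂ = 112.0 + 67.1 − 2×93.1 = -7.1000
denominator: Q₃ − Q₁ = 112.0 − 67.1 = 44.9000
Bowley skewness = -7.1000 / 44.9000 ≈ -0.158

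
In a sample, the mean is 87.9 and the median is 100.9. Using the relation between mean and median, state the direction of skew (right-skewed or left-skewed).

left-skewed

mean − median = 87.9 − 100.9 = -13.0
mean < median ⇒ the longer tail is on the left ⇒ left-skewed (negatively skewed).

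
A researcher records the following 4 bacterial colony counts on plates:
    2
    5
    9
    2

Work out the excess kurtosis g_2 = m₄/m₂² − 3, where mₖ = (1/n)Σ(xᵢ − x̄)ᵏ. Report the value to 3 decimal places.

x̄ = 4.5000
Σ(xᵢ − x̄)² = 33.0000 ⇒ m₂ = 8.25000
Σ(xᵢ − x̄)⁴ = 488.2500 ⇒ m₄ = 122.06250
m₂² = 68.06250
g_2 = m₄/m₂² − 3 = 1.79339 − 3 ≈ -1.207

-1.207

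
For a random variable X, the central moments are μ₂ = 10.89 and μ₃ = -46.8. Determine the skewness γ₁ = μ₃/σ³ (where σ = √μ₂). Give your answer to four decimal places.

σ = √μ₂ = √10.89 = 3.30000
σ³ = μ₂^(3/2) = 35.93700
γ₁ = μ₃/σ³ = -46.8 / 35.93700 ≈ -1.3023

-1.3023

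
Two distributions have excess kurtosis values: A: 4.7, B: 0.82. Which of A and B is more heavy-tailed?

Higher excess kurtosis ⇒ heavier tails relative to the normal distribution.
4.7 vs 0.82: the larger is 4.7, so A has heavier tails.

A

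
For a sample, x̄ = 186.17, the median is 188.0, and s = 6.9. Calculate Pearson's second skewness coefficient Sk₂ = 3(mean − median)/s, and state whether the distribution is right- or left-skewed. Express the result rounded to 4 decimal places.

Sk₂ = 3(186.17 − 188.0) / 6.9 = 3 × -1.8300 / 6.9
    = -5.4900 / 6.9 ≈ -0.7957
Sk₂ < 0 ⇒ mean < median ⇒ left-skewed (negative skew).

-0.7957, left-skewed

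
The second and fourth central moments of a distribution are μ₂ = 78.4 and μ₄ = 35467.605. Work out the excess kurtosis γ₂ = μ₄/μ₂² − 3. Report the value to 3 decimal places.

2.770

μ₂² = 78.4² = 6146.56000
μ₄/μ₂² = 35467.605 / 6146.56000 = 5.77032
γ₂ = 5.77032 − 3 ≈ 2.770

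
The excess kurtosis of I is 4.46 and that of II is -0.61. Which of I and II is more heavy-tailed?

Higher excess kurtosis ⇒ heavier tails relative to the normal distribution.
4.46 vs -0.61: the larger is 4.46, so I has heavier tails. (I is leptokurtic — heavier-than-normal tails; the other is platykurtic.)

I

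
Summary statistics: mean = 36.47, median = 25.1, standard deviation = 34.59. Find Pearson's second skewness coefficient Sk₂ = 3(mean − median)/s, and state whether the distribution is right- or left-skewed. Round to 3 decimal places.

0.986, right-skewed

Sk₂ = 3(36.47 − 25.1) / 34.59 = 3 × 11.3700 / 34.59
    = 34.1100 / 34.59 ≈ 0.986
Sk₂ > 0 ⇒ mean > median ⇒ right-skewed (positive skew).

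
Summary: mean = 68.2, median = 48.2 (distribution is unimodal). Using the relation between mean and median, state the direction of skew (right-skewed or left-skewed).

mean − median = 68.2 − 48.2 = 20.0
mean > median ⇒ the longer tail is on the right ⇒ right-skewed (positively skewed).

right-skewed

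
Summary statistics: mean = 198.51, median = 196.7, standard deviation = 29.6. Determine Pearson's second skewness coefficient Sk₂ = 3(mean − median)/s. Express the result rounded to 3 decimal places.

0.183

Sk₂ = 3(198.51 − 196.7) / 29.6 = 3 × 1.8100 / 29.6
    = 5.4300 / 29.6 ≈ 0.183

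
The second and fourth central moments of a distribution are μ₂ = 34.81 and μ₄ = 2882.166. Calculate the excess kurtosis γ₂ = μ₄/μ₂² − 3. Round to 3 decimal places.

μ₂² = 34.81² = 1211.73610
μ₄/μ₂² = 2882.166 / 1211.73610 = 2.37854
γ₂ = 2.37854 − 3 ≈ -0.621

-0.621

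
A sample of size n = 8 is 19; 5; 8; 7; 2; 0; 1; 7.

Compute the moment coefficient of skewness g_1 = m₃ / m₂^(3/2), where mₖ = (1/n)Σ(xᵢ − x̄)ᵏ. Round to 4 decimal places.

x̄ = (19 + 5 + 8 + 7 + 2 + 0 + 1 + 7) / 8 = 6.1250
deviations (xᵢ − x̄): 12.8750, -1.1250, 1.8750, 0.8750, -4.1250, -6.1250, -5.1250, 0.8750
Σ(xᵢ − x̄)² = 252.8750 ⇒ m₂ = 252.8750/8 = 31.60938
Σ(xᵢ − x̄)³ = 1706.1563 ⇒ m₃ = 1706.1563/8 = 213.26953
m₂^(3/2) = 31.60938^(1.5) = 177.71491
g_1 = m₃ / m₂^(3/2) = 213.26953 / 177.71491 ≈ 1.2001

1.2001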